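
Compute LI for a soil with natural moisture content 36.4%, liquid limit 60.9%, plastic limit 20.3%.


Result: 0.397

Derivation:
First compute the plasticity index:
PI = LL - PL = 60.9 - 20.3 = 40.6
Then compute the liquidity index:
LI = (w - PL) / PI
LI = (36.4 - 20.3) / 40.6
LI = 0.397


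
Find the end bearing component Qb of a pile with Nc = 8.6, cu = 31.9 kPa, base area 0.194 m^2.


Result: 53.22 kN

Derivation:
Using Qb = Nc * cu * Ab
Qb = 8.6 * 31.9 * 0.194
Qb = 53.22 kN


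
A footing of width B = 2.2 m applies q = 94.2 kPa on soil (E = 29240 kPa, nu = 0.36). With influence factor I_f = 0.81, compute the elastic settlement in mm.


Using Se = q * B * (1 - nu^2) * I_f / E
1 - nu^2 = 1 - 0.36^2 = 0.8704
Se = 94.2 * 2.2 * 0.8704 * 0.81 / 29240
Se = 0.004997 m
Convert to mm: Se = 0.004997 * 1000 = 4.997 mm


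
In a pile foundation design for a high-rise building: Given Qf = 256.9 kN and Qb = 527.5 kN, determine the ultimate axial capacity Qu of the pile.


Using Qu = Qf + Qb
Qu = 256.9 + 527.5
Qu = 784.4 kN


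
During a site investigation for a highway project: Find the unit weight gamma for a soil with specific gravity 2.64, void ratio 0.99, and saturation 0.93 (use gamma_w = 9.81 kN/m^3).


Using gamma = gamma_w * (Gs + S*e) / (1 + e)
Numerator: Gs + S*e = 2.64 + 0.93*0.99 = 3.5607
Denominator: 1 + e = 1 + 0.99 = 1.99
gamma = 9.81 * 3.5607 / 1.99
gamma = 17.553 kN/m^3


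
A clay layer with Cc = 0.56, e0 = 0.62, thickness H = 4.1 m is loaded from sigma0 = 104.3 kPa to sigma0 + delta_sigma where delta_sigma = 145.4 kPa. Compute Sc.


Using Sc = Cc * H / (1 + e0) * log10((sigma0 + delta_sigma) / sigma0)
Stress ratio = (104.3 + 145.4) / 104.3 = 2.39406
log10(2.39406) = 0.379134
Cc * H / (1 + e0) = 0.56 * 4.1 / (1 + 0.62) = 1.41728
Sc = 1.41728 * 0.379134
Sc = 0.5373 m


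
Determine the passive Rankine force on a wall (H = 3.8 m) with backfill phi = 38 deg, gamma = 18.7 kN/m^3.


Compute passive earth pressure coefficient:
Kp = tan^2(45 + phi/2) = tan^2(64.0) = 4.203746
Compute passive force:
Pp = 0.5 * Kp * gamma * H^2
Pp = 0.5 * 4.203746 * 18.7 * 3.8^2
Pp = 567.56 kN/m


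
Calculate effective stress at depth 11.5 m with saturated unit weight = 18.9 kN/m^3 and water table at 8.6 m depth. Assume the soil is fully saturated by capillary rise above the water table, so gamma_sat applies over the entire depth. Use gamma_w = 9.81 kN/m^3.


Total stress = gamma_sat * depth
sigma = 18.9 * 11.5 = 217.35 kPa
Pore water pressure u = gamma_w * (depth - d_wt)
u = 9.81 * (11.5 - 8.6) = 28.449 kPa
Effective stress = sigma - u
sigma' = 217.35 - 28.449 = 188.9 kPa


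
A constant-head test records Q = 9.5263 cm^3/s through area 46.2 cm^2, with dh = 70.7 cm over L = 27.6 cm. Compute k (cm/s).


Result: 0.080496 cm/s

Derivation:
Compute hydraulic gradient:
i = dh / L = 70.7 / 27.6 = 2.56159
Then apply Darcy's law:
k = Q / (A * i)
k = 9.5263 / (46.2 * 2.56159)
k = 9.5263 / 118.346
k = 0.080496 cm/s


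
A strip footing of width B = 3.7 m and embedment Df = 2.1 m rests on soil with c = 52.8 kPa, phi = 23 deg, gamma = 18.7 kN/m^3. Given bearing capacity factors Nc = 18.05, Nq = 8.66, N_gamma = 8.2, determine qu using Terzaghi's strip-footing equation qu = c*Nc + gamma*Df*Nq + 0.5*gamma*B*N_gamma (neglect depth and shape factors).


Compute qu = c*Nc + gamma*Df*Nq + 0.5*gamma*B*N_gamma
Term 1: 52.8 * 18.05 = 953.04
Term 2: 18.7 * 2.1 * 8.66 = 340.0782
Term 3: 0.5 * 18.7 * 3.7 * 8.2 = 283.679
qu = 953.04 + 340.0782 + 283.679
qu = 1576.8 kPa


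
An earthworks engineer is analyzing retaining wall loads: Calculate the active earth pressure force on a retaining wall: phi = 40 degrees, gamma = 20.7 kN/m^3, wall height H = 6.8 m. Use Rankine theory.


Result: 104.06 kN/m

Derivation:
Compute active earth pressure coefficient:
Ka = tan^2(45 - phi/2) = tan^2(25.0) = 0.217443
Compute active force:
Pa = 0.5 * Ka * gamma * H^2
Pa = 0.5 * 0.217443 * 20.7 * 6.8^2
Pa = 104.06 kN/m


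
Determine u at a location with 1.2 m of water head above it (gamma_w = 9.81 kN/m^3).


Using u = gamma_w * h_w
u = 9.81 * 1.2
u = 11.77 kPa


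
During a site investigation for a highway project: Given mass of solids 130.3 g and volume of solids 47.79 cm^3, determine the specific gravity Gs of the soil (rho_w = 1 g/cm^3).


Result: 2.727

Derivation:
Using Gs = m_s / (V_s * rho_w)
Since rho_w = 1 g/cm^3:
Gs = 130.3 / 47.79
Gs = 2.727


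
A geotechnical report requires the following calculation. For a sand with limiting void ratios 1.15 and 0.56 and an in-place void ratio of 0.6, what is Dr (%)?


Using Dr = (e_max - e) / (e_max - e_min) * 100
e_max - e = 1.15 - 0.6 = 0.55
e_max - e_min = 1.15 - 0.56 = 0.59
Dr = 0.55 / 0.59 * 100
Dr = 93.22 %


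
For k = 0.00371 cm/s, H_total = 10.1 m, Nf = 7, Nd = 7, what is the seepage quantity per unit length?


Convert k to m/s for unit consistency with H:
k = 0.00371 cm/s = 0.00371 / 100 m/s = 3.71e-05 m/s
Using q = k * H * Nf / Nd
Nf / Nd = 7 / 7 = 1.0
q = 3.71e-05 * 10.1 * 1.0
q = 0.0003747 m^3/s per m


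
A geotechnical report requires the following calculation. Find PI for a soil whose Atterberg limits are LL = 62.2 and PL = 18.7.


Using PI = LL - PL
PI = 62.2 - 18.7
PI = 43.5


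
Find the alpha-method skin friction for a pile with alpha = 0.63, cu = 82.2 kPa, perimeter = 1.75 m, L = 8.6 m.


Result: 779.38 kN

Derivation:
Using Qs = alpha * cu * perimeter * L
Qs = 0.63 * 82.2 * 1.75 * 8.6
Qs = 779.38 kN


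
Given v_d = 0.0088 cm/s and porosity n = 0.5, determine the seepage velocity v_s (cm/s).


Result: 0.0176 cm/s

Derivation:
Using v_s = v_d / n
v_s = 0.0088 / 0.5
v_s = 0.0176 cm/s


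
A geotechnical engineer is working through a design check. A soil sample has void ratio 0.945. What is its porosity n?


Using the relation n = e / (1 + e)
n = 0.945 / (1 + 0.945)
n = 0.945 / 1.945
n = 0.4859


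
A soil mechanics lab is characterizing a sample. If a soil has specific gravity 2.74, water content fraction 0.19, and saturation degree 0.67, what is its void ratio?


Using the relation e = Gs * w / S
e = 2.74 * 0.19 / 0.67
e = 0.777


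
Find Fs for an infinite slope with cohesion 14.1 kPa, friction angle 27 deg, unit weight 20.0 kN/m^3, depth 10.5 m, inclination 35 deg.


Using Fs = c / (gamma*H*sin(beta)*cos(beta)) + tan(phi)/tan(beta)
Cohesion contribution = 14.1 / (20.0*10.5*sin(35)*cos(35))
Cohesion contribution = 0.142904
Friction contribution = tan(27)/tan(35) = 0.727678
Fs = 0.142904 + 0.727678
Fs = 0.871


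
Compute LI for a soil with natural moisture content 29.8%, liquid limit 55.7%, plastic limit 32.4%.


First compute the plasticity index:
PI = LL - PL = 55.7 - 32.4 = 23.3
Then compute the liquidity index:
LI = (w - PL) / PI
LI = (29.8 - 32.4) / 23.3
LI = -0.112


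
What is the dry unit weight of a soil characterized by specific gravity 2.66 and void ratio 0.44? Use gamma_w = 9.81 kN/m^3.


Result: 18.121 kN/m^3

Derivation:
Using gamma_d = Gs * gamma_w / (1 + e)
gamma_d = 2.66 * 9.81 / (1 + 0.44)
gamma_d = 2.66 * 9.81 / 1.44
gamma_d = 18.121 kN/m^3


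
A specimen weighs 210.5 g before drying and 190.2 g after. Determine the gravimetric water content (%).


Result: 10.67 %

Derivation:
Using w = (m_wet - m_dry) / m_dry * 100
m_wet - m_dry = 210.5 - 190.2 = 20.3 g
w = 20.3 / 190.2 * 100
w = 10.67 %


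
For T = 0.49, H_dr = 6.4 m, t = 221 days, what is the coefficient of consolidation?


Result: 0.09082 m^2/day

Derivation:
Using cv = T * H_dr^2 / t
H_dr^2 = 6.4^2 = 40.96
cv = 0.49 * 40.96 / 221
cv = 0.09082 m^2/day


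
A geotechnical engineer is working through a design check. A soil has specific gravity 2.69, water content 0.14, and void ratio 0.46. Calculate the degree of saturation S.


Using S = Gs * w / e
S = 2.69 * 0.14 / 0.46
S = 0.8187


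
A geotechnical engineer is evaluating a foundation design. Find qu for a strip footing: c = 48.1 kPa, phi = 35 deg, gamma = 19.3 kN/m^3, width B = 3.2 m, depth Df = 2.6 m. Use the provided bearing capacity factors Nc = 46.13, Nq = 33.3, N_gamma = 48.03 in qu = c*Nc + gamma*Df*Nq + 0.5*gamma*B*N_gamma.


Compute qu = c*Nc + gamma*Df*Nq + 0.5*gamma*B*N_gamma
Term 1: 48.1 * 46.13 = 2218.853
Term 2: 19.3 * 2.6 * 33.3 = 1670.994
Term 3: 0.5 * 19.3 * 3.2 * 48.03 = 1483.1664
qu = 2218.853 + 1670.994 + 1483.1664
qu = 5373.01 kPa


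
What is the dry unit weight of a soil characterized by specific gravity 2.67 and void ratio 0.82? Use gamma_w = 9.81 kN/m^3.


Using gamma_d = Gs * gamma_w / (1 + e)
gamma_d = 2.67 * 9.81 / (1 + 0.82)
gamma_d = 2.67 * 9.81 / 1.82
gamma_d = 14.392 kN/m^3


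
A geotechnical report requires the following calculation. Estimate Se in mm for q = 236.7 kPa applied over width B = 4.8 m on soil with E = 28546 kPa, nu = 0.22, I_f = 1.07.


Using Se = q * B * (1 - nu^2) * I_f / E
1 - nu^2 = 1 - 0.22^2 = 0.9516
Se = 236.7 * 4.8 * 0.9516 * 1.07 / 28546
Se = 0.040526 m
Convert to mm: Se = 0.040526 * 1000 = 40.526 mm


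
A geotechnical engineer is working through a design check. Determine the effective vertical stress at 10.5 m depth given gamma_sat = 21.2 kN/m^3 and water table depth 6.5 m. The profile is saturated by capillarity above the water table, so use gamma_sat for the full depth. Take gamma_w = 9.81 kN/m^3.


Result: 183.36 kPa

Derivation:
Total stress = gamma_sat * depth
sigma = 21.2 * 10.5 = 222.6 kPa
Pore water pressure u = gamma_w * (depth - d_wt)
u = 9.81 * (10.5 - 6.5) = 39.24 kPa
Effective stress = sigma - u
sigma' = 222.6 - 39.24 = 183.36 kPa


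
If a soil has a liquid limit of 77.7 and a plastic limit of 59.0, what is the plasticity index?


Using PI = LL - PL
PI = 77.7 - 59.0
PI = 18.7


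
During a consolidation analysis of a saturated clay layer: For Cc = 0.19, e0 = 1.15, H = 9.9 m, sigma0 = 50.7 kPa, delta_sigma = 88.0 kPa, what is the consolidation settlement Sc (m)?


Result: 0.3824 m

Derivation:
Using Sc = Cc * H / (1 + e0) * log10((sigma0 + delta_sigma) / sigma0)
Stress ratio = (50.7 + 88.0) / 50.7 = 2.7357
log10(2.7357) = 0.437069
Cc * H / (1 + e0) = 0.19 * 9.9 / (1 + 1.15) = 0.874884
Sc = 0.874884 * 0.437069
Sc = 0.3824 m


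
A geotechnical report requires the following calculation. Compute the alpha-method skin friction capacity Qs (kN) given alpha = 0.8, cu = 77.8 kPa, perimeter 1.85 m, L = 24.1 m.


Result: 2774.97 kN

Derivation:
Using Qs = alpha * cu * perimeter * L
Qs = 0.8 * 77.8 * 1.85 * 24.1
Qs = 2774.97 kN


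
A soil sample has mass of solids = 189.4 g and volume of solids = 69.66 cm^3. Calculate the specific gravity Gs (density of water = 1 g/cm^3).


Result: 2.719

Derivation:
Using Gs = m_s / (V_s * rho_w)
Since rho_w = 1 g/cm^3:
Gs = 189.4 / 69.66
Gs = 2.719


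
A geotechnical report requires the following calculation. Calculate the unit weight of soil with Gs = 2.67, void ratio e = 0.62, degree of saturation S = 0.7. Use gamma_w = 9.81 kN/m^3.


Using gamma = gamma_w * (Gs + S*e) / (1 + e)
Numerator: Gs + S*e = 2.67 + 0.7*0.62 = 3.104
Denominator: 1 + e = 1 + 0.62 = 1.62
gamma = 9.81 * 3.104 / 1.62
gamma = 18.796 kN/m^3


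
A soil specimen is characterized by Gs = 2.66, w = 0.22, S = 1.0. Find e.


Result: 0.5852

Derivation:
Using the relation e = Gs * w / S
e = 2.66 * 0.22 / 1.0
e = 0.5852


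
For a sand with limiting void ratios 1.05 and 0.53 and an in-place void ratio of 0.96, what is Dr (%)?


Result: 17.31 %

Derivation:
Using Dr = (e_max - e) / (e_max - e_min) * 100
e_max - e = 1.05 - 0.96 = 0.09
e_max - e_min = 1.05 - 0.53 = 0.52
Dr = 0.09 / 0.52 * 100
Dr = 17.31 %


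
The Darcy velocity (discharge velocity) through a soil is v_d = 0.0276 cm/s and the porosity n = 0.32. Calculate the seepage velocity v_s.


Using v_s = v_d / n
v_s = 0.0276 / 0.32
v_s = 0.08625 cm/s


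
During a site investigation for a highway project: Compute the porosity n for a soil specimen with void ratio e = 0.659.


Using the relation n = e / (1 + e)
n = 0.659 / (1 + 0.659)
n = 0.659 / 1.659
n = 0.3972


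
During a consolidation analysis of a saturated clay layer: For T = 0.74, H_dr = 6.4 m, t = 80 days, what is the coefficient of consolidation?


Using cv = T * H_dr^2 / t
H_dr^2 = 6.4^2 = 40.96
cv = 0.74 * 40.96 / 80
cv = 0.37888 m^2/day


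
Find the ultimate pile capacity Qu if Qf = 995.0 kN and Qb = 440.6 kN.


Result: 1435.6 kN

Derivation:
Using Qu = Qf + Qb
Qu = 995.0 + 440.6
Qu = 1435.6 kN


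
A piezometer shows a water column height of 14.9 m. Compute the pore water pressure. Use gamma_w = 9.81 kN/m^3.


Using u = gamma_w * h_w
u = 9.81 * 14.9
u = 146.17 kPa


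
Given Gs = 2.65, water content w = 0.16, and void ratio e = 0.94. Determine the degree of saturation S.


Using S = Gs * w / e
S = 2.65 * 0.16 / 0.94
S = 0.4511


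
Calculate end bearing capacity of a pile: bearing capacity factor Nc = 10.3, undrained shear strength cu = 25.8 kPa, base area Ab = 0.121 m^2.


Using Qb = Nc * cu * Ab
Qb = 10.3 * 25.8 * 0.121
Qb = 32.15 kN


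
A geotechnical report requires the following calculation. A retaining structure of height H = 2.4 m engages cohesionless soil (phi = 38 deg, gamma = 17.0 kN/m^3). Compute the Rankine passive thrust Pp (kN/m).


Result: 205.82 kN/m

Derivation:
Compute passive earth pressure coefficient:
Kp = tan^2(45 + phi/2) = tan^2(64.0) = 4.203746
Compute passive force:
Pp = 0.5 * Kp * gamma * H^2
Pp = 0.5 * 4.203746 * 17.0 * 2.4^2
Pp = 205.82 kN/m


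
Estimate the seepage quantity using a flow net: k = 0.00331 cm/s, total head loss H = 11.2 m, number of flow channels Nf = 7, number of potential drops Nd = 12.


Convert k to m/s for unit consistency with H:
k = 0.00331 cm/s = 0.00331 / 100 m/s = 3.31e-05 m/s
Using q = k * H * Nf / Nd
Nf / Nd = 7 / 12 = 0.5833
q = 3.31e-05 * 11.2 * 0.5833
q = 0.0002163 m^3/s per m


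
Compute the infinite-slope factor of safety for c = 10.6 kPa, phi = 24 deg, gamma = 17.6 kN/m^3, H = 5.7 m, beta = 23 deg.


Result: 1.343

Derivation:
Using Fs = c / (gamma*H*sin(beta)*cos(beta)) + tan(phi)/tan(beta)
Cohesion contribution = 10.6 / (17.6*5.7*sin(23)*cos(23))
Cohesion contribution = 0.293775
Friction contribution = tan(24)/tan(23) = 1.04889
Fs = 0.293775 + 1.04889
Fs = 1.343


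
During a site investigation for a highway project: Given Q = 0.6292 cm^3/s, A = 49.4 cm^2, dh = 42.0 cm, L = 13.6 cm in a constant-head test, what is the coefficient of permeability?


Result: 0.004124 cm/s

Derivation:
Compute hydraulic gradient:
i = dh / L = 42.0 / 13.6 = 3.08824
Then apply Darcy's law:
k = Q / (A * i)
k = 0.6292 / (49.4 * 3.08824)
k = 0.6292 / 152.559
k = 0.004124 cm/s


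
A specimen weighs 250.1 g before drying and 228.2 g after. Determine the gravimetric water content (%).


Result: 9.6 %

Derivation:
Using w = (m_wet - m_dry) / m_dry * 100
m_wet - m_dry = 250.1 - 228.2 = 21.9 g
w = 21.9 / 228.2 * 100
w = 9.6 %


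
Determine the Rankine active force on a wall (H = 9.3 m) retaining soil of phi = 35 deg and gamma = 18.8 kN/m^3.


Result: 220.32 kN/m

Derivation:
Compute active earth pressure coefficient:
Ka = tan^2(45 - phi/2) = tan^2(27.5) = 0.27099
Compute active force:
Pa = 0.5 * Ka * gamma * H^2
Pa = 0.5 * 0.27099 * 18.8 * 9.3^2
Pa = 220.32 kN/m


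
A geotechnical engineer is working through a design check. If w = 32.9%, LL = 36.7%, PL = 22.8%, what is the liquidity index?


Result: 0.727

Derivation:
First compute the plasticity index:
PI = LL - PL = 36.7 - 22.8 = 13.9
Then compute the liquidity index:
LI = (w - PL) / PI
LI = (32.9 - 22.8) / 13.9
LI = 0.727


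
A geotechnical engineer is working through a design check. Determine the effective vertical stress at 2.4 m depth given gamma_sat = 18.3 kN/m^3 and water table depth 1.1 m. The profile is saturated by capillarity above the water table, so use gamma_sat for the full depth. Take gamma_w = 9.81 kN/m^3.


Total stress = gamma_sat * depth
sigma = 18.3 * 2.4 = 43.92 kPa
Pore water pressure u = gamma_w * (depth - d_wt)
u = 9.81 * (2.4 - 1.1) = 12.753 kPa
Effective stress = sigma - u
sigma' = 43.92 - 12.753 = 31.17 kPa


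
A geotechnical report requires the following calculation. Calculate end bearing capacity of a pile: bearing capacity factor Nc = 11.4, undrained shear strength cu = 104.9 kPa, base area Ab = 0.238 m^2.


Using Qb = Nc * cu * Ab
Qb = 11.4 * 104.9 * 0.238
Qb = 284.61 kN


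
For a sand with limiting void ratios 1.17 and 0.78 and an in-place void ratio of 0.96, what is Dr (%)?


Using Dr = (e_max - e) / (e_max - e_min) * 100
e_max - e = 1.17 - 0.96 = 0.21
e_max - e_min = 1.17 - 0.78 = 0.39
Dr = 0.21 / 0.39 * 100
Dr = 53.85 %


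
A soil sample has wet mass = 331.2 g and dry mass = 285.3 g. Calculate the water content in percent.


Using w = (m_wet - m_dry) / m_dry * 100
m_wet - m_dry = 331.2 - 285.3 = 45.9 g
w = 45.9 / 285.3 * 100
w = 16.09 %


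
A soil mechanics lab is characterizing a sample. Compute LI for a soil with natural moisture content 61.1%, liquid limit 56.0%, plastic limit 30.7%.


First compute the plasticity index:
PI = LL - PL = 56.0 - 30.7 = 25.3
Then compute the liquidity index:
LI = (w - PL) / PI
LI = (61.1 - 30.7) / 25.3
LI = 1.202


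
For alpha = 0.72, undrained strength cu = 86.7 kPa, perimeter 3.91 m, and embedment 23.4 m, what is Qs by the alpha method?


Using Qs = alpha * cu * perimeter * L
Qs = 0.72 * 86.7 * 3.91 * 23.4
Qs = 5711.42 kN


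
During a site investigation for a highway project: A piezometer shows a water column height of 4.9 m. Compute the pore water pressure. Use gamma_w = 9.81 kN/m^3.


Using u = gamma_w * h_w
u = 9.81 * 4.9
u = 48.07 kPa


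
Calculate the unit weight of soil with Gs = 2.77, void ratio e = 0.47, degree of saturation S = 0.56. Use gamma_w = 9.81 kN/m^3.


Using gamma = gamma_w * (Gs + S*e) / (1 + e)
Numerator: Gs + S*e = 2.77 + 0.56*0.47 = 3.0332
Denominator: 1 + e = 1 + 0.47 = 1.47
gamma = 9.81 * 3.0332 / 1.47
gamma = 20.242 kN/m^3


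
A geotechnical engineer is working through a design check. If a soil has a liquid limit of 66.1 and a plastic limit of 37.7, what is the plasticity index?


Result: 28.4

Derivation:
Using PI = LL - PL
PI = 66.1 - 37.7
PI = 28.4


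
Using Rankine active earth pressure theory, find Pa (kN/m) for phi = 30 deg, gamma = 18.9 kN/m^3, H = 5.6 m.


Result: 98.78 kN/m

Derivation:
Compute active earth pressure coefficient:
Ka = tan^2(45 - phi/2) = tan^2(30.0) = 0.333333
Compute active force:
Pa = 0.5 * Ka * gamma * H^2
Pa = 0.5 * 0.333333 * 18.9 * 5.6^2
Pa = 98.78 kN/m


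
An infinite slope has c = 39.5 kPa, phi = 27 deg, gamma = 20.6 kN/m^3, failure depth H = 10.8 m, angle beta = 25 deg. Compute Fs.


Result: 1.556

Derivation:
Using Fs = c / (gamma*H*sin(beta)*cos(beta)) + tan(phi)/tan(beta)
Cohesion contribution = 39.5 / (20.6*10.8*sin(25)*cos(25))
Cohesion contribution = 0.463535
Friction contribution = tan(27)/tan(25) = 1.09268
Fs = 0.463535 + 1.09268
Fs = 1.556


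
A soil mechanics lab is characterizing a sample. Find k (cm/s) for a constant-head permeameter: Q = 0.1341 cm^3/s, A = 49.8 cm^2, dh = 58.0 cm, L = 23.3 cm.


Result: 0.001082 cm/s

Derivation:
Compute hydraulic gradient:
i = dh / L = 58.0 / 23.3 = 2.48927
Then apply Darcy's law:
k = Q / (A * i)
k = 0.1341 / (49.8 * 2.48927)
k = 0.1341 / 123.966
k = 0.001082 cm/s


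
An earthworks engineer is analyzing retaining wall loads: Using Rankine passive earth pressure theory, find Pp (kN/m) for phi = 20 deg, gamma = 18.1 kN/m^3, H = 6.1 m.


Compute passive earth pressure coefficient:
Kp = tan^2(45 + phi/2) = tan^2(55.0) = 2.039607
Compute passive force:
Pp = 0.5 * Kp * gamma * H^2
Pp = 0.5 * 2.039607 * 18.1 * 6.1^2
Pp = 686.84 kN/m


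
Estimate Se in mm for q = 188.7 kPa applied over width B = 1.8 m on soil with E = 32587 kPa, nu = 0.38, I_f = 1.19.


Using Se = q * B * (1 - nu^2) * I_f / E
1 - nu^2 = 1 - 0.38^2 = 0.8556
Se = 188.7 * 1.8 * 0.8556 * 1.19 / 32587
Se = 0.010613 m
Convert to mm: Se = 0.010613 * 1000 = 10.613 mm


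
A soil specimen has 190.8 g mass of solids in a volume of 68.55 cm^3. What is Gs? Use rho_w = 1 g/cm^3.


Using Gs = m_s / (V_s * rho_w)
Since rho_w = 1 g/cm^3:
Gs = 190.8 / 68.55
Gs = 2.783


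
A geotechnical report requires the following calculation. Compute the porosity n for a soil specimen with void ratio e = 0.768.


Using the relation n = e / (1 + e)
n = 0.768 / (1 + 0.768)
n = 0.768 / 1.768
n = 0.4344


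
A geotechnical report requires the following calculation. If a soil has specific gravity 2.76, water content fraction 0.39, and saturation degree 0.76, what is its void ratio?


Result: 1.4163

Derivation:
Using the relation e = Gs * w / S
e = 2.76 * 0.39 / 0.76
e = 1.4163


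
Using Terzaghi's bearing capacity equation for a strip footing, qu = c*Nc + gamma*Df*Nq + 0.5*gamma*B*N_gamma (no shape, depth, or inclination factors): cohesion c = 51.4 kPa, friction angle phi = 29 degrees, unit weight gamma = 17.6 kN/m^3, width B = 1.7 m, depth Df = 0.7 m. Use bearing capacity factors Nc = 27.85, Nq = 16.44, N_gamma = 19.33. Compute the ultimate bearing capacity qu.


Compute qu = c*Nc + gamma*Df*Nq + 0.5*gamma*B*N_gamma
Term 1: 51.4 * 27.85 = 1431.49
Term 2: 17.6 * 0.7 * 16.44 = 202.5408
Term 3: 0.5 * 17.6 * 1.7 * 19.33 = 289.1768
qu = 1431.49 + 202.5408 + 289.1768
qu = 1923.21 kPa


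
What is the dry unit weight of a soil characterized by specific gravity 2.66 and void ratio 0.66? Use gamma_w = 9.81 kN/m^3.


Using gamma_d = Gs * gamma_w / (1 + e)
gamma_d = 2.66 * 9.81 / (1 + 0.66)
gamma_d = 2.66 * 9.81 / 1.66
gamma_d = 15.72 kN/m^3


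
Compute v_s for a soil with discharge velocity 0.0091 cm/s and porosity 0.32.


Using v_s = v_d / n
v_s = 0.0091 / 0.32
v_s = 0.02844 cm/s


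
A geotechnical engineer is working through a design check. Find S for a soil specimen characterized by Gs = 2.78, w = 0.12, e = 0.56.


Using S = Gs * w / e
S = 2.78 * 0.12 / 0.56
S = 0.5957


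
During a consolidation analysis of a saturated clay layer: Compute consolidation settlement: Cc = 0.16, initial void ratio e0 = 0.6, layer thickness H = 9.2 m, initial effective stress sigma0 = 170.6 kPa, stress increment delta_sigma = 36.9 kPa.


Using Sc = Cc * H / (1 + e0) * log10((sigma0 + delta_sigma) / sigma0)
Stress ratio = (170.6 + 36.9) / 170.6 = 1.2163
log10(1.2163) = 0.0850391
Cc * H / (1 + e0) = 0.16 * 9.2 / (1 + 0.6) = 0.92
Sc = 0.92 * 0.0850391
Sc = 0.0782 m


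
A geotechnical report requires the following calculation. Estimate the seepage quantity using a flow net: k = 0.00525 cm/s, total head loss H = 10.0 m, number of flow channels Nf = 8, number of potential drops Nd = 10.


Convert k to m/s for unit consistency with H:
k = 0.00525 cm/s = 0.00525 / 100 m/s = 5.25e-05 m/s
Using q = k * H * Nf / Nd
Nf / Nd = 8 / 10 = 0.8
q = 5.25e-05 * 10.0 * 0.8
q = 0.00042 m^3/s per m


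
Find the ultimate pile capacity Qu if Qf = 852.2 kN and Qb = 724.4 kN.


Using Qu = Qf + Qb
Qu = 852.2 + 724.4
Qu = 1576.6 kN


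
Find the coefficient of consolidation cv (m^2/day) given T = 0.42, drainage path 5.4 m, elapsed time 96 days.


Using cv = T * H_dr^2 / t
H_dr^2 = 5.4^2 = 29.16
cv = 0.42 * 29.16 / 96
cv = 0.12757 m^2/day


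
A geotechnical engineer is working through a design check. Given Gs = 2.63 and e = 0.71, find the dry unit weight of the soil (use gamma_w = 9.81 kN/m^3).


Using gamma_d = Gs * gamma_w / (1 + e)
gamma_d = 2.63 * 9.81 / (1 + 0.71)
gamma_d = 2.63 * 9.81 / 1.71
gamma_d = 15.088 kN/m^3


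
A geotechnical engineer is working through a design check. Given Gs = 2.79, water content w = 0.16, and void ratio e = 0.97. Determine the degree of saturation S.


Using S = Gs * w / e
S = 2.79 * 0.16 / 0.97
S = 0.4602


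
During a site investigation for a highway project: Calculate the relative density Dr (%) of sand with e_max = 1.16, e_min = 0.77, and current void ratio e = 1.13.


Result: 7.69 %

Derivation:
Using Dr = (e_max - e) / (e_max - e_min) * 100
e_max - e = 1.16 - 1.13 = 0.03
e_max - e_min = 1.16 - 0.77 = 0.39
Dr = 0.03 / 0.39 * 100
Dr = 7.69 %


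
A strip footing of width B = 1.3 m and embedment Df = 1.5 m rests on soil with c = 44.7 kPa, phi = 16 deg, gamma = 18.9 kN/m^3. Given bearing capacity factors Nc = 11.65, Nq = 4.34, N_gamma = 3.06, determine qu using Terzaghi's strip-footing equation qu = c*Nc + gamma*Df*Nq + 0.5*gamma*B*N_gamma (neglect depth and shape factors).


Result: 681.39 kPa

Derivation:
Compute qu = c*Nc + gamma*Df*Nq + 0.5*gamma*B*N_gamma
Term 1: 44.7 * 11.65 = 520.755
Term 2: 18.9 * 1.5 * 4.34 = 123.039
Term 3: 0.5 * 18.9 * 1.3 * 3.06 = 37.5921
qu = 520.755 + 123.039 + 37.5921
qu = 681.39 kPa


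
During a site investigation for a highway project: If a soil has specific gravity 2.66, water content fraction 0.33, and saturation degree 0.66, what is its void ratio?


Using the relation e = Gs * w / S
e = 2.66 * 0.33 / 0.66
e = 1.33


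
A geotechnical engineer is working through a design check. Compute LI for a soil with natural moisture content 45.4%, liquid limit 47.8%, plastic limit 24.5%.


First compute the plasticity index:
PI = LL - PL = 47.8 - 24.5 = 23.3
Then compute the liquidity index:
LI = (w - PL) / PI
LI = (45.4 - 24.5) / 23.3
LI = 0.897


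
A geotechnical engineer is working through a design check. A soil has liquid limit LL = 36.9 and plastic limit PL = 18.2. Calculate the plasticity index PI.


Result: 18.7

Derivation:
Using PI = LL - PL
PI = 36.9 - 18.2
PI = 18.7


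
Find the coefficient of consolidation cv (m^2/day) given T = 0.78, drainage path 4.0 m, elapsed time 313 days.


Result: 0.03987 m^2/day

Derivation:
Using cv = T * H_dr^2 / t
H_dr^2 = 4.0^2 = 16.0
cv = 0.78 * 16.0 / 313
cv = 0.03987 m^2/day


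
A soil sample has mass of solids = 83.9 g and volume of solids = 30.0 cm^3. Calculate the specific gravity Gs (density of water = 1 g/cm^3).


Using Gs = m_s / (V_s * rho_w)
Since rho_w = 1 g/cm^3:
Gs = 83.9 / 30.0
Gs = 2.797


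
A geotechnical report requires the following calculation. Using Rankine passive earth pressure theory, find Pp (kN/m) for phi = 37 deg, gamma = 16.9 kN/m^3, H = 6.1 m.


Compute passive earth pressure coefficient:
Kp = tan^2(45 + phi/2) = tan^2(63.5) = 4.022791
Compute passive force:
Pp = 0.5 * Kp * gamma * H^2
Pp = 0.5 * 4.022791 * 16.9 * 6.1^2
Pp = 1264.86 kN/m


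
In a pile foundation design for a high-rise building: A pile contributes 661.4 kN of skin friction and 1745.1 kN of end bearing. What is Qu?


Using Qu = Qf + Qb
Qu = 661.4 + 1745.1
Qu = 2406.5 kN


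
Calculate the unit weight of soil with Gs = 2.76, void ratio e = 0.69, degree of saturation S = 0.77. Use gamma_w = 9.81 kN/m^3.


Using gamma = gamma_w * (Gs + S*e) / (1 + e)
Numerator: Gs + S*e = 2.76 + 0.77*0.69 = 3.2913
Denominator: 1 + e = 1 + 0.69 = 1.69
gamma = 9.81 * 3.2913 / 1.69
gamma = 19.105 kN/m^3


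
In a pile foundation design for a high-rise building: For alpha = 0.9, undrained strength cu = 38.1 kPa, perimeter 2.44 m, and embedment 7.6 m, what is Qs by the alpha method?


Using Qs = alpha * cu * perimeter * L
Qs = 0.9 * 38.1 * 2.44 * 7.6
Qs = 635.87 kN


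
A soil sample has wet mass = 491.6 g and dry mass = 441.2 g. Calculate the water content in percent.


Result: 11.42 %

Derivation:
Using w = (m_wet - m_dry) / m_dry * 100
m_wet - m_dry = 491.6 - 441.2 = 50.4 g
w = 50.4 / 441.2 * 100
w = 11.42 %


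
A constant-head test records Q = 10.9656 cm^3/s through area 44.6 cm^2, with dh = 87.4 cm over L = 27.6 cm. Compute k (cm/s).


Result: 0.077642 cm/s

Derivation:
Compute hydraulic gradient:
i = dh / L = 87.4 / 27.6 = 3.16667
Then apply Darcy's law:
k = Q / (A * i)
k = 10.9656 / (44.6 * 3.16667)
k = 10.9656 / 141.233
k = 0.077642 cm/s


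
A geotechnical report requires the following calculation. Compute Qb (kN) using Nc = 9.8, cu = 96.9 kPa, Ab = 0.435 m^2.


Using Qb = Nc * cu * Ab
Qb = 9.8 * 96.9 * 0.435
Qb = 413.08 kN


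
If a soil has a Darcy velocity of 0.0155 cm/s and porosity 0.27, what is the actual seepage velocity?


Result: 0.05741 cm/s

Derivation:
Using v_s = v_d / n
v_s = 0.0155 / 0.27
v_s = 0.05741 cm/s


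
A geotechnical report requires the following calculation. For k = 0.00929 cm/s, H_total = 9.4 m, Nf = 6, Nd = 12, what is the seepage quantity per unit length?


Convert k to m/s for unit consistency with H:
k = 0.00929 cm/s = 0.00929 / 100 m/s = 9.29e-05 m/s
Using q = k * H * Nf / Nd
Nf / Nd = 6 / 12 = 0.5
q = 9.29e-05 * 9.4 * 0.5
q = 0.0004366 m^3/s per m


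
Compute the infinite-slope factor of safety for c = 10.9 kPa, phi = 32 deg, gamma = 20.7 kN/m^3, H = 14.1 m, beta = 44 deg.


Result: 0.722

Derivation:
Using Fs = c / (gamma*H*sin(beta)*cos(beta)) + tan(phi)/tan(beta)
Cohesion contribution = 10.9 / (20.7*14.1*sin(44)*cos(44))
Cohesion contribution = 0.0747363
Friction contribution = tan(32)/tan(44) = 0.647071
Fs = 0.0747363 + 0.647071
Fs = 0.722


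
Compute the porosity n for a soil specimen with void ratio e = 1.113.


Using the relation n = e / (1 + e)
n = 1.113 / (1 + 1.113)
n = 1.113 / 2.113
n = 0.5267


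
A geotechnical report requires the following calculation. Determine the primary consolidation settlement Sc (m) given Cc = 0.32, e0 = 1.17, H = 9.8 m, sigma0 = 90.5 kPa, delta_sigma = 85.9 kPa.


Result: 0.4189 m

Derivation:
Using Sc = Cc * H / (1 + e0) * log10((sigma0 + delta_sigma) / sigma0)
Stress ratio = (90.5 + 85.9) / 90.5 = 1.94917
log10(1.94917) = 0.28985
Cc * H / (1 + e0) = 0.32 * 9.8 / (1 + 1.17) = 1.44516
Sc = 1.44516 * 0.28985
Sc = 0.4189 m


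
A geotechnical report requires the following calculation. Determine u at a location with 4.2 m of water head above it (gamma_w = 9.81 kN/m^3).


Result: 41.2 kPa

Derivation:
Using u = gamma_w * h_w
u = 9.81 * 4.2
u = 41.2 kPa


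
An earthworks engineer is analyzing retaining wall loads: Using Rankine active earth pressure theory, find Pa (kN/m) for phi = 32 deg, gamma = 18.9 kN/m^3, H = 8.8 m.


Result: 224.85 kN/m

Derivation:
Compute active earth pressure coefficient:
Ka = tan^2(45 - phi/2) = tan^2(29.0) = 0.307259
Compute active force:
Pa = 0.5 * Ka * gamma * H^2
Pa = 0.5 * 0.307259 * 18.9 * 8.8^2
Pa = 224.85 kN/m


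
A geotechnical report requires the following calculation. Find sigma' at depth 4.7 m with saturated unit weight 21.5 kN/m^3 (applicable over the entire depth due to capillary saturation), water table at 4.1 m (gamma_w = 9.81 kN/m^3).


Result: 95.16 kPa

Derivation:
Total stress = gamma_sat * depth
sigma = 21.5 * 4.7 = 101.05 kPa
Pore water pressure u = gamma_w * (depth - d_wt)
u = 9.81 * (4.7 - 4.1) = 5.886 kPa
Effective stress = sigma - u
sigma' = 101.05 - 5.886 = 95.16 kPa


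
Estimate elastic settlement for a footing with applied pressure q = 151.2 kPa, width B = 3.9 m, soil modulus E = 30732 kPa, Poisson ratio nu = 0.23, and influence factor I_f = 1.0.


Result: 18.173 mm

Derivation:
Using Se = q * B * (1 - nu^2) * I_f / E
1 - nu^2 = 1 - 0.23^2 = 0.9471
Se = 151.2 * 3.9 * 0.9471 * 1.0 / 30732
Se = 0.018173 m
Convert to mm: Se = 0.018173 * 1000 = 18.173 mm


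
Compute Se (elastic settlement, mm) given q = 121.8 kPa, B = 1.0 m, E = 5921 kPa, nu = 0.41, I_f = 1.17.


Using Se = q * B * (1 - nu^2) * I_f / E
1 - nu^2 = 1 - 0.41^2 = 0.8319
Se = 121.8 * 1.0 * 0.8319 * 1.17 / 5921
Se = 0.020022 m
Convert to mm: Se = 0.020022 * 1000 = 20.022 mm


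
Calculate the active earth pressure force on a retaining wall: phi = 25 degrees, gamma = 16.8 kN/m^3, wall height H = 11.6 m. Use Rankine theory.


Compute active earth pressure coefficient:
Ka = tan^2(45 - phi/2) = tan^2(32.5) = 0.405859
Compute active force:
Pa = 0.5 * Ka * gamma * H^2
Pa = 0.5 * 0.405859 * 16.8 * 11.6^2
Pa = 458.74 kN/m


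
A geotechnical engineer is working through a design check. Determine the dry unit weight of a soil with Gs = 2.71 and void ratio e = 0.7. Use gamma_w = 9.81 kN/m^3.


Using gamma_d = Gs * gamma_w / (1 + e)
gamma_d = 2.71 * 9.81 / (1 + 0.7)
gamma_d = 2.71 * 9.81 / 1.7
gamma_d = 15.638 kN/m^3


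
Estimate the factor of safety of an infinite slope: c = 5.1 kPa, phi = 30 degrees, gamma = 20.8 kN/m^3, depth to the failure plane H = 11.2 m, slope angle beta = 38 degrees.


Using Fs = c / (gamma*H*sin(beta)*cos(beta)) + tan(phi)/tan(beta)
Cohesion contribution = 5.1 / (20.8*11.2*sin(38)*cos(38))
Cohesion contribution = 0.0451247
Friction contribution = tan(30)/tan(38) = 0.738975
Fs = 0.0451247 + 0.738975
Fs = 0.784


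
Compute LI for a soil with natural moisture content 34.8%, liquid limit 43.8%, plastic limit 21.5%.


Result: 0.596

Derivation:
First compute the plasticity index:
PI = LL - PL = 43.8 - 21.5 = 22.3
Then compute the liquidity index:
LI = (w - PL) / PI
LI = (34.8 - 21.5) / 22.3
LI = 0.596


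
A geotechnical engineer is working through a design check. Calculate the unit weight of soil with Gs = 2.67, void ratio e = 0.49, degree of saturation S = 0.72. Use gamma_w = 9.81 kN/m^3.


Using gamma = gamma_w * (Gs + S*e) / (1 + e)
Numerator: Gs + S*e = 2.67 + 0.72*0.49 = 3.0228
Denominator: 1 + e = 1 + 0.49 = 1.49
gamma = 9.81 * 3.0228 / 1.49
gamma = 19.902 kN/m^3


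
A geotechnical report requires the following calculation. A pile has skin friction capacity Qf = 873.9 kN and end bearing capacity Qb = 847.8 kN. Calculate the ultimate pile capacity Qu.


Using Qu = Qf + Qb
Qu = 873.9 + 847.8
Qu = 1721.7 kN


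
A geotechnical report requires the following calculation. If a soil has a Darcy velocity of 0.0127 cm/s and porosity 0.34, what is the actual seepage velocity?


Using v_s = v_d / n
v_s = 0.0127 / 0.34
v_s = 0.03735 cm/s


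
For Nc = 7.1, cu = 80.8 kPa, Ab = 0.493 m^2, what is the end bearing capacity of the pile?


Using Qb = Nc * cu * Ab
Qb = 7.1 * 80.8 * 0.493
Qb = 282.82 kN


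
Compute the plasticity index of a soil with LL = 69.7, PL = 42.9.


Using PI = LL - PL
PI = 69.7 - 42.9
PI = 26.8


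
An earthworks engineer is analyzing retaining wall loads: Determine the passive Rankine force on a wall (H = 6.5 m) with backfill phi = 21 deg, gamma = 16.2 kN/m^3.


Result: 724.51 kN/m

Derivation:
Compute passive earth pressure coefficient:
Kp = tan^2(45 + phi/2) = tan^2(55.5) = 2.117051
Compute passive force:
Pp = 0.5 * Kp * gamma * H^2
Pp = 0.5 * 2.117051 * 16.2 * 6.5^2
Pp = 724.51 kN/m


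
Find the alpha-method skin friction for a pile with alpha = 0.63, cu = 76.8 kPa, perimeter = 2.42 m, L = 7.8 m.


Using Qs = alpha * cu * perimeter * L
Qs = 0.63 * 76.8 * 2.42 * 7.8
Qs = 913.3 kN


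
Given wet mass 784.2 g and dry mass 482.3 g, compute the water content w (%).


Using w = (m_wet - m_dry) / m_dry * 100
m_wet - m_dry = 784.2 - 482.3 = 301.9 g
w = 301.9 / 482.3 * 100
w = 62.6 %


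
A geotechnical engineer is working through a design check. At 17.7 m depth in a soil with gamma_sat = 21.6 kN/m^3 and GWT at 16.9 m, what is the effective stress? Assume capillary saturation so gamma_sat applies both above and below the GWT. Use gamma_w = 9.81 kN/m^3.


Total stress = gamma_sat * depth
sigma = 21.6 * 17.7 = 382.32 kPa
Pore water pressure u = gamma_w * (depth - d_wt)
u = 9.81 * (17.7 - 16.9) = 7.848 kPa
Effective stress = sigma - u
sigma' = 382.32 - 7.848 = 374.47 kPa


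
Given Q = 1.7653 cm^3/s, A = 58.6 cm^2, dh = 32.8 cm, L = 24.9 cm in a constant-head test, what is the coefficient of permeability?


Compute hydraulic gradient:
i = dh / L = 32.8 / 24.9 = 1.31727
Then apply Darcy's law:
k = Q / (A * i)
k = 1.7653 / (58.6 * 1.31727)
k = 1.7653 / 77.192
k = 0.022869 cm/s


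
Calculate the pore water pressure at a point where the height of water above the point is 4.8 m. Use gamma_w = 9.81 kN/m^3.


Result: 47.09 kPa

Derivation:
Using u = gamma_w * h_w
u = 9.81 * 4.8
u = 47.09 kPa


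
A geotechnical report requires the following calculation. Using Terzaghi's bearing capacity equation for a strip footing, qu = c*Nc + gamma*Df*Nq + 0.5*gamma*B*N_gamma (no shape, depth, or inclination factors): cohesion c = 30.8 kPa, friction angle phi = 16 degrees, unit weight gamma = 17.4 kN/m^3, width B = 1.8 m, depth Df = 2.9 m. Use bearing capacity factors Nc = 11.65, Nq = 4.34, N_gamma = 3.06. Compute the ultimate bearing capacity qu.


Result: 625.74 kPa

Derivation:
Compute qu = c*Nc + gamma*Df*Nq + 0.5*gamma*B*N_gamma
Term 1: 30.8 * 11.65 = 358.82
Term 2: 17.4 * 2.9 * 4.34 = 218.9964
Term 3: 0.5 * 17.4 * 1.8 * 3.06 = 47.9196
qu = 358.82 + 218.9964 + 47.9196
qu = 625.74 kPa


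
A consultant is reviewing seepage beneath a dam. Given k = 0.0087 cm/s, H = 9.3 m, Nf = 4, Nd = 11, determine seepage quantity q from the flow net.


Result: 0.0002942 m^3/s per m

Derivation:
Convert k to m/s for unit consistency with H:
k = 0.0087 cm/s = 0.0087 / 100 m/s = 8.7e-05 m/s
Using q = k * H * Nf / Nd
Nf / Nd = 4 / 11 = 0.3636
q = 8.7e-05 * 9.3 * 0.3636
q = 0.0002942 m^3/s per m


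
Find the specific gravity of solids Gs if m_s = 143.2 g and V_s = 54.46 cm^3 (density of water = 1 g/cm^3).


Using Gs = m_s / (V_s * rho_w)
Since rho_w = 1 g/cm^3:
Gs = 143.2 / 54.46
Gs = 2.629


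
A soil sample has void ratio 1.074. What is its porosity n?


Result: 0.5178

Derivation:
Using the relation n = e / (1 + e)
n = 1.074 / (1 + 1.074)
n = 1.074 / 2.074
n = 0.5178


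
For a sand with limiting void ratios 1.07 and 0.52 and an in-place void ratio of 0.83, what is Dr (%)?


Using Dr = (e_max - e) / (e_max - e_min) * 100
e_max - e = 1.07 - 0.83 = 0.24
e_max - e_min = 1.07 - 0.52 = 0.55
Dr = 0.24 / 0.55 * 100
Dr = 43.64 %


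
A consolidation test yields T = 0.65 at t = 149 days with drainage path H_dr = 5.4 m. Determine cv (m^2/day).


Result: 0.12721 m^2/day

Derivation:
Using cv = T * H_dr^2 / t
H_dr^2 = 5.4^2 = 29.16
cv = 0.65 * 29.16 / 149
cv = 0.12721 m^2/day


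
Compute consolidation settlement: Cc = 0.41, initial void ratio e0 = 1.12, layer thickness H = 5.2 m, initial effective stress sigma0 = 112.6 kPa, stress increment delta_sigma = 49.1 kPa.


Using Sc = Cc * H / (1 + e0) * log10((sigma0 + delta_sigma) / sigma0)
Stress ratio = (112.6 + 49.1) / 112.6 = 1.43606
log10(1.43606) = 0.157172
Cc * H / (1 + e0) = 0.41 * 5.2 / (1 + 1.12) = 1.00566
Sc = 1.00566 * 0.157172
Sc = 0.1581 m


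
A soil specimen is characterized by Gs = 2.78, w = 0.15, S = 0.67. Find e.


Result: 0.6224

Derivation:
Using the relation e = Gs * w / S
e = 2.78 * 0.15 / 0.67
e = 0.6224


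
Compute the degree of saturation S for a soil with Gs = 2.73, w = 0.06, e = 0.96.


Using S = Gs * w / e
S = 2.73 * 0.06 / 0.96
S = 0.1706


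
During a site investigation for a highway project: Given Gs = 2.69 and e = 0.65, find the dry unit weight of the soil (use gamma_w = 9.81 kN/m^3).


Using gamma_d = Gs * gamma_w / (1 + e)
gamma_d = 2.69 * 9.81 / (1 + 0.65)
gamma_d = 2.69 * 9.81 / 1.65
gamma_d = 15.993 kN/m^3


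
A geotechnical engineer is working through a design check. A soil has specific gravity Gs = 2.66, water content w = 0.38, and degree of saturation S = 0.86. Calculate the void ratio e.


Result: 1.1753

Derivation:
Using the relation e = Gs * w / S
e = 2.66 * 0.38 / 0.86
e = 1.1753


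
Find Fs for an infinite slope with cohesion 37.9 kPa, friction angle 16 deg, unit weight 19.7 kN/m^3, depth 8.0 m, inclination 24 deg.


Using Fs = c / (gamma*H*sin(beta)*cos(beta)) + tan(phi)/tan(beta)
Cohesion contribution = 37.9 / (19.7*8.0*sin(24)*cos(24))
Cohesion contribution = 0.647202
Friction contribution = tan(16)/tan(24) = 0.644041
Fs = 0.647202 + 0.644041
Fs = 1.291


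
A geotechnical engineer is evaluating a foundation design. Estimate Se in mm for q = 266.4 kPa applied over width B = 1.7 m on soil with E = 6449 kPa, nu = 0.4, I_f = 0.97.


Using Se = q * B * (1 - nu^2) * I_f / E
1 - nu^2 = 1 - 0.4^2 = 0.84
Se = 266.4 * 1.7 * 0.84 * 0.97 / 6449
Se = 0.057219 m
Convert to mm: Se = 0.057219 * 1000 = 57.219 mm


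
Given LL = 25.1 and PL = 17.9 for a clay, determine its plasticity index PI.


Using PI = LL - PL
PI = 25.1 - 17.9
PI = 7.2
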